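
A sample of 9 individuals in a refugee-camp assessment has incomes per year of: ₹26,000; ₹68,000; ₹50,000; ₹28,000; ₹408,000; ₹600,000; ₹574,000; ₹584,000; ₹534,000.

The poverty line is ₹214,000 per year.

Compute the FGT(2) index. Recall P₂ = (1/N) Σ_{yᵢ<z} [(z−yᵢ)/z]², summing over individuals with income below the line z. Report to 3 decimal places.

Poor units: ₹26,000, ₹28,000, ₹50,000, ₹68,000 (q = 4 of N = 9).
Normalized shortfalls: (214000−26000)/214000 = 0.8785; (214000−28000)/214000 = 0.8692; (214000−50000)/214000 = 0.7664; (214000−68000)/214000 = 0.6822.
Squared: 0.7718; 0.7554; 0.5873; 0.4655.
Sum = 2.579963; P₂ = 2.579963 / 9 = 0.287.

0.287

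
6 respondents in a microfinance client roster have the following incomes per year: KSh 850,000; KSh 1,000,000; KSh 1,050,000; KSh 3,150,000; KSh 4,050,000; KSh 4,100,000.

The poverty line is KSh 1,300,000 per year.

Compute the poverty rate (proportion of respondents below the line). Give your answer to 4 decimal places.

3 of the 6 respondents have income below KSh 1,300,000.
H = 3/6 = 0.5000.

0.5000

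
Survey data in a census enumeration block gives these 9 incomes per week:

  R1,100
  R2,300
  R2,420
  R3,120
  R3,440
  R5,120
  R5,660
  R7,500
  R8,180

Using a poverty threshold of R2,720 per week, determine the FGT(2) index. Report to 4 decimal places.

Below the line: R1,100, R2,300, R2,420 (q = 3 of N = 9).
Shortfall ratios: (2720−1100)/2720 = 0.5956; (2720−2300)/2720 = 0.1544; (2720−2420)/2720 = 0.1103.
Squared: 0.3547; 0.0238; 0.0122.
Sum = 0.390733; P₂ = 0.390733 / 9 = 0.0434.

0.0434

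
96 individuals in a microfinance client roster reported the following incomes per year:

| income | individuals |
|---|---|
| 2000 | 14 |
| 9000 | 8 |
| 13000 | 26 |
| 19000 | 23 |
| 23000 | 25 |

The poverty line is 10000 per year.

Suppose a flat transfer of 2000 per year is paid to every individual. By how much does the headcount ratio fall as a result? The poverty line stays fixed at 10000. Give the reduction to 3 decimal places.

Before: below the line — 14×2000, 8×9000; headcount ratio = 0.22917.
After the 2000 transfer: below the line — 14×4000; headcount ratio = 0.14583.
Reduction = 0.22917 − 0.14583 = 0.083.

0.083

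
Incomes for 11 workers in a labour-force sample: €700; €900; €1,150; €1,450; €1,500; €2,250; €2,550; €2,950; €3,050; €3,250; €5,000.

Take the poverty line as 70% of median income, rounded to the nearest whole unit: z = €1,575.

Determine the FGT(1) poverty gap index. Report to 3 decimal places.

0.126

Poor units: €700, €900, €1,150, €1,450, €1,500 (q = 5 of N = 11).
Relative gaps: (1575−700)/1575 = 0.5556; (1575−900)/1575 = 0.4286; (1575−1150)/1575 = 0.2698; (1575−1450)/1575 = 0.0794; (1575−1500)/1575 = 0.0476.
Σ = 1.380952. Dividing by the full population N = 11 gives P₁ = 0.126.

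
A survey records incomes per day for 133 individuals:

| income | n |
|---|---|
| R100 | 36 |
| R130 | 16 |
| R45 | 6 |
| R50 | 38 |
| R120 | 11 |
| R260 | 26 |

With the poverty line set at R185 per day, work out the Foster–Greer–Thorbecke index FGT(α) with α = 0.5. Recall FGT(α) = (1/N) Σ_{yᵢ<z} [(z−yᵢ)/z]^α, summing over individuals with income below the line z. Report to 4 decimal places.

Below the line: 6×R45, 38×R50, 36×R100, 11×R120, 16×R130 (q = 107 of N = 133).
Shortfall ratios: (185−45)/185 = 0.7568 (×6); (185−50)/185 = 0.7297 (×38); (185−100)/185 = 0.4595 (×36); (185−120)/185 = 0.3514 (×11); (185−130)/185 = 0.2973 (×16).
Raised to α = 0.5: 0.86992 (×6); 0.85424 (×38); 0.67783 (×36); 0.59275 (×11); 0.54525 (×16).
Sum = 77.326982; FGT(0.5) = 77.326982 / 133 = 0.5814.

0.5814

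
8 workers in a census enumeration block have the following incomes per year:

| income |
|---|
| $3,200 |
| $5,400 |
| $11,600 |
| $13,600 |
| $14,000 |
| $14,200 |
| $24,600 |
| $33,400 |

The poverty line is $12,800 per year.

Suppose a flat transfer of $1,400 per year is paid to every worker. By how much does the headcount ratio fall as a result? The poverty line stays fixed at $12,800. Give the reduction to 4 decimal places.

Before: below the line — $3,200, $5,400, $11,600; headcount ratio = 0.375000.
After the $1,400 transfer: below the line — $4,600, $6,800; headcount ratio = 0.250000.
Reduction = 0.375000 − 0.250000 = 0.1250.

0.1250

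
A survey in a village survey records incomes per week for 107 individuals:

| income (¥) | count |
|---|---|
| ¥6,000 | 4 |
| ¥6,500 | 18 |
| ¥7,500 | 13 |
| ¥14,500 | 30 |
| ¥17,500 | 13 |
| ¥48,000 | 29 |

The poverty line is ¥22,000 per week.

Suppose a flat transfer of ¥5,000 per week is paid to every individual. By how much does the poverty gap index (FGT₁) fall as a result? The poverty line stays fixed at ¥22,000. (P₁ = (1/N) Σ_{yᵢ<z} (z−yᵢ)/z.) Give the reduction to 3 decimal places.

0.163

Before: below the line — 4×¥6,000, 18×¥6,500, 13×¥7,500, 30×¥14,500, 13×¥17,500; poverty gap index (FGT₁) = 0.34622.
After the ¥5,000 transfer: below the line — 4×¥11,000, 18×¥11,500, 13×¥12,500, 30×¥19,500; poverty gap index (FGT₁) = 0.18331.
Reduction = 0.34622 − 0.18331 = 0.163.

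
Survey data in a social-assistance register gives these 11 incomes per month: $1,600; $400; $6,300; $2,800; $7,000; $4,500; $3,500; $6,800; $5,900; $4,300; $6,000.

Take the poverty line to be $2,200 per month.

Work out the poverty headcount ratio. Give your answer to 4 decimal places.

2 of the 11 individuals have income below $2,200.
H = 2/11 = 0.1818.

0.1818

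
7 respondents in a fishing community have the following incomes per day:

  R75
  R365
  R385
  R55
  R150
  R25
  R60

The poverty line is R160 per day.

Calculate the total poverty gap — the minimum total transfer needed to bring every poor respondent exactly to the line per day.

Below the line: R25, R55, R60, R75, R150 (q = 5 of N = 7).
Individual gaps: 160−25 = 135; 160−55 = 105; 160−60 = 100; 160−75 = 85; 160−150 = 10.
Aggregate gap = R435.

R435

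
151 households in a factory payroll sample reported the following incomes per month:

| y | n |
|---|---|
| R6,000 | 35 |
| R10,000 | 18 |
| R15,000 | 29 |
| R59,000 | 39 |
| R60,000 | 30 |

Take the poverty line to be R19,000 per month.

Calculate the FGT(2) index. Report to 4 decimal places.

0.1438

Below the line: 35×R6,000, 18×R10,000, 29×R15,000 (q = 82 of N = 151).
Gap ratios (z−y)/z: (19000−6000)/19000 = 0.6842 (×35); (19000−10000)/19000 = 0.4737 (×18); (19000−15000)/19000 = 0.2105 (×29).
Squared: 0.4681 (×35); 0.2244 (×18); 0.0443 (×29).
Sum = 21.709141; P₂ = 21.709141 / 151 = 0.1438.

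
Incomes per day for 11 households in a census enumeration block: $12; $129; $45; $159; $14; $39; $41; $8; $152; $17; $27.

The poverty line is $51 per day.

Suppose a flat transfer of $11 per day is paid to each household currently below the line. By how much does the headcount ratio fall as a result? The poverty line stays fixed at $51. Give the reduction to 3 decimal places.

0.182

Before: below the line — $8, $12, $14, $17, $27, $39, $41, $45; headcount ratio = 0.72727.
After the $11 transfer: below the line — $19, $23, $25, $28, $38, $50; headcount ratio = 0.54545.
Reduction = 0.72727 − 0.54545 = 0.182.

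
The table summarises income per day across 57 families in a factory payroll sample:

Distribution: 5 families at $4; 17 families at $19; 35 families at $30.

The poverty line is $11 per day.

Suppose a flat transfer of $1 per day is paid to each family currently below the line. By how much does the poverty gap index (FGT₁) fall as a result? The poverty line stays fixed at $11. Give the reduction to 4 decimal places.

Before: below the line — 5×$4; poverty gap index (FGT₁) = 0.055821.
After the $1 transfer: below the line — 5×$5; poverty gap index (FGT₁) = 0.047847.
Reduction = 0.055821 − 0.047847 = 0.0080.

0.0080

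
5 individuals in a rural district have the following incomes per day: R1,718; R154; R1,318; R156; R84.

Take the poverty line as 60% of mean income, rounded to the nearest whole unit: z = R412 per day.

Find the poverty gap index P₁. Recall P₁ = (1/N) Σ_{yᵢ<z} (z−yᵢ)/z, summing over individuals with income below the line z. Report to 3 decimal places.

0.409

Below the line: R84, R154, R156 (q = 3 of N = 5).
Relative gaps: (412−84)/412 = 0.7961; (412−154)/412 = 0.6262; (412−156)/412 = 0.6214.
Σ = 2.043689. Dividing by the full population N = 5 gives P₁ = 0.409.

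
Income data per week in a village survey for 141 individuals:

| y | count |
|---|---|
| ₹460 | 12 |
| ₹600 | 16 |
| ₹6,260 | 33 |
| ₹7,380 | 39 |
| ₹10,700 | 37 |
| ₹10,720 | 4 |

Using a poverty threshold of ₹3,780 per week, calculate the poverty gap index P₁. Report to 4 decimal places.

Below the line: 12×₹460, 16×₹600 (q = 28 of N = 141).
Shortfall ratios: (3780−460)/3780 = 0.8783 (×12); (3780−600)/3780 = 0.8413 (×16).
Sum of shortfalls = 24.000000; P₁ averages over all N: 24.000000 / 141 = 0.1702.

0.1702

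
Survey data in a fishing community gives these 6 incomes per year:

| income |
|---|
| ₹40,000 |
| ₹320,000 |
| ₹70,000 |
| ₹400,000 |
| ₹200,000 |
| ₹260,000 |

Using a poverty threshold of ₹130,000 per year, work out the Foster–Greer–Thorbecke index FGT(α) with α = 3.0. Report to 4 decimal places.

Poor units: ₹40,000, ₹70,000 (q = 2 of N = 6).
Gap ratios (z−y)/z: (130000−40000)/130000 = 0.6923; (130000−70000)/130000 = 0.4615.
Raised to α = 3.0: 0.33182; 0.09832.
Sum = 0.430132; FGT(3.0) = 0.430132 / 6 = 0.0717.

0.0717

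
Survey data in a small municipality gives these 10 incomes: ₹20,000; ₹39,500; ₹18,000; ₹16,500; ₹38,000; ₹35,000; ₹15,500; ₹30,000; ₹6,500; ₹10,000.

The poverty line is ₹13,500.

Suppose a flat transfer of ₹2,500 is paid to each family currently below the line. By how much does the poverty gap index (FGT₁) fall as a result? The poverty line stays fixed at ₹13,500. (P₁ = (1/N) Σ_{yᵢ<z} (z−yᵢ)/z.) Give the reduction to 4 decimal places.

Before: below the line — ₹6,500, ₹10,000; poverty gap index (FGT₁) = 0.077778.
After the ₹2,500 transfer: below the line — ₹9,000, ₹12,500; poverty gap index (FGT₁) = 0.040741.
Reduction = 0.077778 − 0.040741 = 0.0370.

0.0370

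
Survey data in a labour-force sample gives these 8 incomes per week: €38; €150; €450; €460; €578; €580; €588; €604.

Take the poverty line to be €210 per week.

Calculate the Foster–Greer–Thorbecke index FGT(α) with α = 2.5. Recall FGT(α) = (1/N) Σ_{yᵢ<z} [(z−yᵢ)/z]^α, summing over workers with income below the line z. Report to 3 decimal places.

Below z: €38, €150 (q = 2 of N = 8).
Relative gaps: (210−38)/210 = 0.8190; (210−150)/210 = 0.2857.
Raised to α = 2.5: 0.60712; 0.04363.
Sum = 0.650752; FGT(2.5) = 0.650752 / 8 = 0.081.

0.081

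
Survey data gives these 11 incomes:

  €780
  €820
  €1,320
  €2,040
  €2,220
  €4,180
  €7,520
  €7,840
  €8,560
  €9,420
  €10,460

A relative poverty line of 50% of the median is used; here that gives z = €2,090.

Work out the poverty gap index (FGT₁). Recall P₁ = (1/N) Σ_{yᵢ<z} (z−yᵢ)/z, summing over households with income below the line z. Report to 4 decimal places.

0.1479

Incomes under z: €780, €820, €1,320, €2,040 (q = 4 of N = 11).
Gap ratios (z−y)/z: (2090−780)/2090 = 0.6268; (2090−820)/2090 = 0.6077; (2090−1320)/2090 = 0.3684; (2090−2040)/2090 = 0.0239.
Sum of shortfalls = 1.626794; P₁ averages over all N: 1.626794 / 11 = 0.1479.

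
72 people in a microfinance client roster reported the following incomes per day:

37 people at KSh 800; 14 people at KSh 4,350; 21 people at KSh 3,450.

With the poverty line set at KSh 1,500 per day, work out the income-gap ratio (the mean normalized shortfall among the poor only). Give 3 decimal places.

Incomes under z: 37×KSh 800 (q = 37 of N = 72).
Relative gaps: 0.4667 (×37); sum = 17.266667.
I averages over the q = 37 poor units only: 17.266667 / 37 = 0.467.

0.467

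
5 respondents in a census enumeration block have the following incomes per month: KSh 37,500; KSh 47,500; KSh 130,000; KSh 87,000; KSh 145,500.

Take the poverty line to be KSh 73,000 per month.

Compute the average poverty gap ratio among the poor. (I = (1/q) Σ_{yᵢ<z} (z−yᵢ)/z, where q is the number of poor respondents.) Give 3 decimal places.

Below the line: KSh 37,500, KSh 47,500 (q = 2 of N = 5).
Shortfall ratios (z−y)/z: 0.4863, 0.3493; sum = 0.835616.
I averages over the q = 2 poor units only: 0.835616 / 2 = 0.418.

0.418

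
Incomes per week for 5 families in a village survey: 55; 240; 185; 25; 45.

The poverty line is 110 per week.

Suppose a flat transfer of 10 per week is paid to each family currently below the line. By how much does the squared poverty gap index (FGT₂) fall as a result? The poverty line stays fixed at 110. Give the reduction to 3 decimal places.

0.063

Before: below the line — 25, 45, 55; squared poverty gap index (FGT₂) = 0.23926.
After the 10 transfer: below the line — 35, 55, 65; squared poverty gap index (FGT₂) = 0.17645.
Reduction = 0.23926 − 0.17645 = 0.063.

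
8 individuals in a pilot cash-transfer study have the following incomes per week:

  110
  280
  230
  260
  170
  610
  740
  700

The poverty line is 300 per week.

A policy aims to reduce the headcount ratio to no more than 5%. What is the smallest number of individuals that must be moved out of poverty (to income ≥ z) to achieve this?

5 of the 8 individuals are poor, so H = 5/8 = 0.625.
A headcount ratio of at most 5% allows at most ⌊0.05 × 8⌋ = 0 poor individuals.
So at least 5 − 0 = 5 must be lifted.

5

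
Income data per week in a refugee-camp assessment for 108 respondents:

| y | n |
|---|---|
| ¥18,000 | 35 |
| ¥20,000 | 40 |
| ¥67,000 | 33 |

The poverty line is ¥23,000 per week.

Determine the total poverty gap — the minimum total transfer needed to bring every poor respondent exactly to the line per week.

Below z: 35×¥18,000, 40×¥20,000 (q = 75 of N = 108).
Individual gaps: 35×(23000−18000) = 175000; 40×(23000−20000) = 120000.
Aggregate gap = ¥295,000.

¥295,000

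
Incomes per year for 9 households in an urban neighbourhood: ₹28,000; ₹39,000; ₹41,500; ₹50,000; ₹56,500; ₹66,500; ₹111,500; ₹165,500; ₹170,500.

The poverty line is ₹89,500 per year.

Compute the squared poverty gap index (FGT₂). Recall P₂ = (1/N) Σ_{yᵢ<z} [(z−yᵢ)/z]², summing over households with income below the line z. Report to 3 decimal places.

Incomes under z: ₹28,000, ₹39,000, ₹41,500, ₹50,000, ₹56,500, ₹66,500 (q = 6 of N = 9).
Normalized shortfalls: (89500−28000)/89500 = 0.6872; (89500−39000)/89500 = 0.5642; (89500−41500)/89500 = 0.5363; (89500−50000)/89500 = 0.4413; (89500−56500)/89500 = 0.3687; (89500−66500)/89500 = 0.2570.
Squared: 0.4722; 0.3184; 0.2876; 0.1948; 0.1360; 0.0660.
Sum = 1.474954; P₂ = 1.474954 / 9 = 0.164.

0.164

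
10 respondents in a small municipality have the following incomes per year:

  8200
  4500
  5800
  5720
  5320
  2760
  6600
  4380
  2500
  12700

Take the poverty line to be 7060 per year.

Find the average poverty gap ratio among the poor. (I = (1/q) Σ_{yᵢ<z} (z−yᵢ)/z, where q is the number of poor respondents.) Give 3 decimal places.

Poor units: 2500, 2760, 4380, 4500, 5320, 5720, 5800, 6600 (q = 8 of N = 10).
Relative gaps: 0.6459, 0.6091, 0.3796, 0.3626, 0.2465, 0.1898, 0.1785, 0.0652; sum = 2.677054.
The income-gap ratio divides by q (the poor only): 2.677054 / 8 = 0.335.

0.335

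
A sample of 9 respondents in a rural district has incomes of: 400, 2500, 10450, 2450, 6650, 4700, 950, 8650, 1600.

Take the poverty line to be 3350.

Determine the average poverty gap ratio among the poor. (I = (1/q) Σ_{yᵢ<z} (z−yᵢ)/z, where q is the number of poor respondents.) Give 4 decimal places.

Below the line: 400, 950, 1600, 2450, 2500 (q = 5 of N = 9).
Shortfall ratios (z−y)/z: 0.8806, 0.7164, 0.5224, 0.2687, 0.2537; sum = 2.641791.
I averages over the q = 5 poor units only: 2.641791 / 5 = 0.5284.

0.5284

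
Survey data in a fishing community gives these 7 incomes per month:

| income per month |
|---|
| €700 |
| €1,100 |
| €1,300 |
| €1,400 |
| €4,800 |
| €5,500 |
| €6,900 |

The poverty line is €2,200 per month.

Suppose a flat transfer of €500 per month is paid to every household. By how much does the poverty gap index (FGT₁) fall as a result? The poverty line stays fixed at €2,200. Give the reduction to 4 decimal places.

0.1299

Before: below the line — €700, €1,100, €1,300, €1,400; poverty gap index (FGT₁) = 0.279221.
After the €500 transfer: below the line — €1,200, €1,600, €1,800, €1,900; poverty gap index (FGT₁) = 0.149351.
Reduction = 0.279221 − 0.149351 = 0.1299.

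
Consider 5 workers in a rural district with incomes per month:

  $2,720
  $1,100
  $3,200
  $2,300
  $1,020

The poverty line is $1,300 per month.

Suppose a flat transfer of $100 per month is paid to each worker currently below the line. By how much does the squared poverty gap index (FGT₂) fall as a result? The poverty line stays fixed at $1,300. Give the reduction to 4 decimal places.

0.0090

Before: below the line — $1,020, $1,100; squared poverty gap index (FGT₂) = 0.014012.
After the $100 transfer: below the line — $1,120, $1,200; squared poverty gap index (FGT₂) = 0.005018.
Reduction = 0.014012 − 0.005018 = 0.0090.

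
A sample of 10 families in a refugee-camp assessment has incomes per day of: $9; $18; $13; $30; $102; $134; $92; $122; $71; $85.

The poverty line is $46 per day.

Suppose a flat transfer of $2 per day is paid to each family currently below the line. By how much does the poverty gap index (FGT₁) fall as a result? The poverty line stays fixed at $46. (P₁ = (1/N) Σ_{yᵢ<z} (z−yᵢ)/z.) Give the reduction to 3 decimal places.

Before: below the line — $9, $13, $18, $30; poverty gap index (FGT₁) = 0.24783.
After the $2 transfer: below the line — $11, $15, $20, $32; poverty gap index (FGT₁) = 0.23043.
Reduction = 0.24783 − 0.23043 = 0.017.

0.017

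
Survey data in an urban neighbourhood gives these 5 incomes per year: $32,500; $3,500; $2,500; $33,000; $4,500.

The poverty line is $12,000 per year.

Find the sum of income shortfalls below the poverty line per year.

Below z: $2,500, $3,500, $4,500 (q = 3 of N = 5).
Individual gaps: 12000−2500 = 9500; 12000−3500 = 8500; 12000−4500 = 7500.
Aggregate gap = $25,500.

$25,500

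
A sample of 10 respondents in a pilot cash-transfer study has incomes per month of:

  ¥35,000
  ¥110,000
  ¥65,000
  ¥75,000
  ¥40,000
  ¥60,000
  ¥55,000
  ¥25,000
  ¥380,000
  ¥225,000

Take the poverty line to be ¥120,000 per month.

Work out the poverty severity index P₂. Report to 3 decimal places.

0.247

Poor units: ¥25,000, ¥35,000, ¥40,000, ¥55,000, ¥60,000, ¥65,000, ¥75,000, ¥110,000 (q = 8 of N = 10).
Normalized shortfalls: (120000−25000)/120000 = 0.7917; (120000−35000)/120000 = 0.7083; (120000−40000)/120000 = 0.6667; (120000−55000)/120000 = 0.5417; (120000−60000)/120000 = 0.5000; (120000−65000)/120000 = 0.4583; (120000−75000)/120000 = 0.3750; (120000−110000)/120000 = 0.0833.
Squared: 0.6267; 0.5017; 0.4444; 0.2934; 0.2500; 0.2101; 0.1406; 0.0069.
Sum = 2.473958; P₂ = 2.473958 / 10 = 0.247.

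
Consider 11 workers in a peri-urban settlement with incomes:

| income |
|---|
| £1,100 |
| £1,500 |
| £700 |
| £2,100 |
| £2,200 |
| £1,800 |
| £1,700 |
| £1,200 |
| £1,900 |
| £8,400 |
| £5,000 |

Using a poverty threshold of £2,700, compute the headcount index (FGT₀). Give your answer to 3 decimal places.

9 of the 11 workers have income below £2,700.
H = 9/11 = 0.818.

0.818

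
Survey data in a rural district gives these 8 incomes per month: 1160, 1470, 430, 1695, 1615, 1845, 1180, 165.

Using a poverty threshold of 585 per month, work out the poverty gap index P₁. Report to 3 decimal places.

Poor units: 165, 430 (q = 2 of N = 8).
Gap ratios (z−y)/z: (585−165)/585 = 0.7179; (585−430)/585 = 0.2650.
Σ = 0.982906. Dividing by the full population N = 8 gives P₁ = 0.123.

0.123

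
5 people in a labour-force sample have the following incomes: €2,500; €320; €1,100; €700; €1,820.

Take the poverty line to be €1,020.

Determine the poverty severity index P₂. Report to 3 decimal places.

Incomes under z: €320, €700 (q = 2 of N = 5).
Relative gaps: (1020−320)/1020 = 0.6863; (1020−700)/1020 = 0.3137.
Squared: 0.4710; 0.0984.
Sum = 0.569396; P₂ = 0.569396 / 5 = 0.114.

0.114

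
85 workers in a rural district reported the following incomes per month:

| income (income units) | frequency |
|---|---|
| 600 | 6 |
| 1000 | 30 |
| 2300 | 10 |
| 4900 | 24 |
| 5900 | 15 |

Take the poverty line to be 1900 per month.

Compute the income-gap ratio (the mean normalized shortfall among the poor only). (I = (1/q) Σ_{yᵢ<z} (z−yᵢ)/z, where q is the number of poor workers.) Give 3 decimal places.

Below the line: 6×600, 30×1000 (q = 36 of N = 85).
Relative gaps: 0.6842 (×6), 0.4737 (×30); sum = 18.315789.
The income-gap ratio divides by q (the poor only): 18.315789 / 36 = 0.509.

0.509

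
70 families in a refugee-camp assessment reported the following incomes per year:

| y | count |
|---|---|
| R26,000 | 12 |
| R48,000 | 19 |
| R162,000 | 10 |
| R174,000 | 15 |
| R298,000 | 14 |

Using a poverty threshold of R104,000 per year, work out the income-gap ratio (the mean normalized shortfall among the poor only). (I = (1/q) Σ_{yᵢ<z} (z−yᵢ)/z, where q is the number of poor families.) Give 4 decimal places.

0.6203

Poor units: 12×R26,000, 19×R48,000 (q = 31 of N = 70).
Shortfall ratios (z−y)/z: 0.7500 (×12), 0.5385 (×19); sum = 19.230769.
I averages over the q = 31 poor units only: 19.230769 / 31 = 0.6203.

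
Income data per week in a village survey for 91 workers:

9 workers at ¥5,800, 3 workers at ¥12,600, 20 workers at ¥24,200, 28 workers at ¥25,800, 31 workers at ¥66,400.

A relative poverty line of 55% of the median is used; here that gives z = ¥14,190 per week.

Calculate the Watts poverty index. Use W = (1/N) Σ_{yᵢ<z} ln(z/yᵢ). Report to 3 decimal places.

0.092

Below z: 9×¥5,800, 3×¥12,600 (q = 12 of N = 91).
Log gaps: ln(14190/5800) = 0.8947 (×9); ln(14190/12600) = 0.1188 (×3).
W = 8.408638 / 91 = 0.092.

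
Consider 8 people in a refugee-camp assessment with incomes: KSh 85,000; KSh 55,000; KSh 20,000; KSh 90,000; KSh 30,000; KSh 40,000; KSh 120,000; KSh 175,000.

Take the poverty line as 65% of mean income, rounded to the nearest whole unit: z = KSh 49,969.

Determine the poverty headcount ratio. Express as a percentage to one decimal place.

3 of the 8 people have income below KSh 49,969.
H = 3/8 = 37.5%.

37.5%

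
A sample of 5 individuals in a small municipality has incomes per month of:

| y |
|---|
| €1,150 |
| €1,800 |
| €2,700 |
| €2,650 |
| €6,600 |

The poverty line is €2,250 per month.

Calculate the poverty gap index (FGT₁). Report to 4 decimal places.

0.1378

Below z: €1,150, €1,800 (q = 2 of N = 5).
Gap ratios (z−y)/z: (2250−1150)/2250 = 0.4889; (2250−1800)/2250 = 0.2000.
Sum of shortfalls = 0.688889; P₁ averages over all N: 0.688889 / 5 = 0.1378.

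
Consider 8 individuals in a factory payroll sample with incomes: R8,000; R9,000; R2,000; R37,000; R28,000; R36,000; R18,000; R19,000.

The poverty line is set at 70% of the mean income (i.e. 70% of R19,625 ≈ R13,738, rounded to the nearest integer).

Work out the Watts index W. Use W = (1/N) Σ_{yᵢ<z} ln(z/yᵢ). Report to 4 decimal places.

0.3613

Incomes under z: R2,000, R8,000, R9,000 (q = 3 of N = 8).
Log shortfalls: ln(13738/2000) = 1.9270; ln(13738/8000) = 0.5407; ln(13738/9000) = 0.4229.
W = 2.890684 / 8 = 0.3613.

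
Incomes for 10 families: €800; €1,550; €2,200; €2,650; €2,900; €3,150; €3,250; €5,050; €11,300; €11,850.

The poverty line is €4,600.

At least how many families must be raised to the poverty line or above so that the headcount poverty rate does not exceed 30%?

4

Currently q = 7 of N = 10 are below the line (H = 0.700).
A headcount ratio of at most 30% allows at most ⌊0.30 × 10⌋ = 3 poor families.
So at least 7 − 3 = 4 must be lifted.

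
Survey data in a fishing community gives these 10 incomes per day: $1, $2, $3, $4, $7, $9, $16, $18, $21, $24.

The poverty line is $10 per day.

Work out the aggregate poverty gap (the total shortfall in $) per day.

Incomes under z: $1, $2, $3, $4, $7, $9 (q = 6 of N = 10).
Individual gaps: 10−1 = 9; 10−2 = 8; 10−3 = 7; 10−4 = 6; 10−7 = 3; 10−9 = 1.
Aggregate gap = $34.

$34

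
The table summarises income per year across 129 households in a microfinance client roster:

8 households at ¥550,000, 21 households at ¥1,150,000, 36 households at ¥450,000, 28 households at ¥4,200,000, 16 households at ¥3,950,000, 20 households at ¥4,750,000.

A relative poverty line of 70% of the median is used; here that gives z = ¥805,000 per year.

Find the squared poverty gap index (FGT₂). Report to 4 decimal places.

Below z: 36×¥450,000, 8×¥550,000 (q = 44 of N = 129).
Gap ratios (z−y)/z: (805000−450000)/805000 = 0.4410 (×36); (805000−550000)/805000 = 0.3168 (×8).
Squared: 0.1945 (×36); 0.1003 (×8).
Sum = 7.803866; P₂ = 7.803866 / 129 = 0.0605.

0.0605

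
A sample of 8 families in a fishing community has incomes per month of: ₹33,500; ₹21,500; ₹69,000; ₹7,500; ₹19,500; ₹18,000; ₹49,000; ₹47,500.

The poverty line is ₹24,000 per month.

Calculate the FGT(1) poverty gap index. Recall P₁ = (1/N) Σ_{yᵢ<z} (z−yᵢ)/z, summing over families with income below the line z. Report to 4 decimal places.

Poor units: ₹7,500, ₹18,000, ₹19,500, ₹21,500 (q = 4 of N = 8).
Shortfall ratios: (24000−7500)/24000 = 0.6875; (24000−18000)/24000 = 0.2500; (24000−19500)/24000 = 0.1875; (24000−21500)/24000 = 0.1042.
Sum of shortfalls = 1.229167; P₁ averages over all N: 1.229167 / 8 = 0.1536.

0.1536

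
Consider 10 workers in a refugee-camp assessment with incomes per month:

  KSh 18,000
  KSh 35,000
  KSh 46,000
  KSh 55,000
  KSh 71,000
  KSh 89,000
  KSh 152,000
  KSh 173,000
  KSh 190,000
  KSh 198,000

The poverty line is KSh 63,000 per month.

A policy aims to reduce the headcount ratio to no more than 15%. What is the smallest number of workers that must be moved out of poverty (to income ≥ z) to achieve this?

4 of the 10 workers are poor, so H = 4/10 = 0.400.
A headcount ratio of at most 15% allows at most ⌊0.15 × 10⌋ = 1 poor workers.
So at least 4 − 1 = 3 must be lifted.

3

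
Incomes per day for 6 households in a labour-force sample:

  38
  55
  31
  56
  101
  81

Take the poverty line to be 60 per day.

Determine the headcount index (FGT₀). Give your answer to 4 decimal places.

0.6667

4 of the 6 households have income below 60.
H = 4/6 = 0.6667.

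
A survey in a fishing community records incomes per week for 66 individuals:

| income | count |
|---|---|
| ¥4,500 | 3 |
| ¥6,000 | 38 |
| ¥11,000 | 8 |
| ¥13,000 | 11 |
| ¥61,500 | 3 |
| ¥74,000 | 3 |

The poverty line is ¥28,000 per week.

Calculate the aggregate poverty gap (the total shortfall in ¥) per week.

Below z: 3×¥4,500, 38×¥6,000, 8×¥11,000, 11×¥13,000 (q = 60 of N = 66).
Individual gaps: 3×(28000−4500) = 70500; 38×(28000−6000) = 836000; 8×(28000−11000) = 136000; 11×(28000−13000) = 165000.
Aggregate gap = ¥1,207,500.

¥1,207,500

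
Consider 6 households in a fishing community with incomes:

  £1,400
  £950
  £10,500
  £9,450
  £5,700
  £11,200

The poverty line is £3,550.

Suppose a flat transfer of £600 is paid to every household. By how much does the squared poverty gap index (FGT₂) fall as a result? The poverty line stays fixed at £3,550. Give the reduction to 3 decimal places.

Before: below the line — £950, £1,400; squared poverty gap index (FGT₂) = 0.15053.
After the £600 transfer: below the line — £1,550, £2,000; squared poverty gap index (FGT₂) = 0.08467.
Reduction = 0.15053 − 0.08467 = 0.066.

0.066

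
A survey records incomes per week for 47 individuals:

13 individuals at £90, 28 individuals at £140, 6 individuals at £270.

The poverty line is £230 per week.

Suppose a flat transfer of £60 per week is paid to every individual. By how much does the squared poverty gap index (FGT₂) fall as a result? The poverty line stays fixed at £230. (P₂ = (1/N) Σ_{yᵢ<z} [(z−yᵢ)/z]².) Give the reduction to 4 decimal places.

0.1501

Before: below the line — 13×£90, 28×£140; squared poverty gap index (FGT₂) = 0.193701.
After the £60 transfer: below the line — 13×£150, 28×£200; squared poverty gap index (FGT₂) = 0.043599.
Reduction = 0.193701 − 0.043599 = 0.1501.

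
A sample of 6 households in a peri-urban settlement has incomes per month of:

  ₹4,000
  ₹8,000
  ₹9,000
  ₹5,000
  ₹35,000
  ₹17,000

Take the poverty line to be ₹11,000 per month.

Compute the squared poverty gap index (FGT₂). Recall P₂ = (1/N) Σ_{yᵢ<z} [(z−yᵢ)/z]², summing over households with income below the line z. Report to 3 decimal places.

0.135

Below z: ₹4,000, ₹5,000, ₹8,000, ₹9,000 (q = 4 of N = 6).
Normalized shortfalls: (11000−4000)/11000 = 0.6364; (11000−5000)/11000 = 0.5455; (11000−8000)/11000 = 0.2727; (11000−9000)/11000 = 0.1818.
Squared: 0.4050; 0.2975; 0.0744; 0.0331.
Sum = 0.809917; P₂ = 0.809917 / 6 = 0.135.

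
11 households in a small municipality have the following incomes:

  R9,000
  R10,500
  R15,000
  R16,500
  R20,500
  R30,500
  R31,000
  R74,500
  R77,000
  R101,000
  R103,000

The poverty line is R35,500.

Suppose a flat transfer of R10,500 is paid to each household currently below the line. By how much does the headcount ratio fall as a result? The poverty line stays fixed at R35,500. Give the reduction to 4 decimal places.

Before: below the line — R9,000, R10,500, R15,000, R16,500, R20,500, R30,500, R31,000; headcount ratio = 0.636364.
After the R10,500 transfer: below the line — R19,500, R21,000, R25,500, R27,000, R31,000; headcount ratio = 0.454545.
Reduction = 0.636364 − 0.454545 = 0.1818.

0.1818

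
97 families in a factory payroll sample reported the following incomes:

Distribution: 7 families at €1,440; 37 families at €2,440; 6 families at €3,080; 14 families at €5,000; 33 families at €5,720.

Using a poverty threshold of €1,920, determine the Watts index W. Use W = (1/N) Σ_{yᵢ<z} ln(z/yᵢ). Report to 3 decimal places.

0.021

Incomes under z: 7×€1,440 (q = 7 of N = 97).
ln(z/y) terms: ln(1920/1440) = 0.2877 (×7).
W = 2.013775 / 97 = 0.021.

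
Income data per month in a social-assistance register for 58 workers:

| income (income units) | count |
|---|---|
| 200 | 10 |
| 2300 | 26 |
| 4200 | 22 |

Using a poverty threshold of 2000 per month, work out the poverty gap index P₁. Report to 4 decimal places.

0.1552

Poor units: 10×200 (q = 10 of N = 58).
Gap ratios (z−y)/z: (2000−200)/2000 = 0.9000 (×10).
Σ = 9.000000. Dividing by the full population N = 58 gives P₁ = 0.1552.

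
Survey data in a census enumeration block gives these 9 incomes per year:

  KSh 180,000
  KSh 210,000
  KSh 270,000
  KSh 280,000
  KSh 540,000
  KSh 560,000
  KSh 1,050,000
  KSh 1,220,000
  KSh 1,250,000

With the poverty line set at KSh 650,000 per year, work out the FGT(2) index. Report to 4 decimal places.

0.1883

Poor units: KSh 180,000, KSh 210,000, KSh 270,000, KSh 280,000, KSh 540,000, KSh 560,000 (q = 6 of N = 9).
Relative gaps: (650000−180000)/650000 = 0.7231; (650000−210000)/650000 = 0.6769; (650000−270000)/650000 = 0.5846; (650000−280000)/650000 = 0.5692; (650000−540000)/650000 = 0.1692; (650000−560000)/650000 = 0.1385.
Squared: 0.5228; 0.4582; 0.3418; 0.3240; 0.0286; 0.0192.
Sum = 1.694675; P₂ = 1.694675 / 9 = 0.1883.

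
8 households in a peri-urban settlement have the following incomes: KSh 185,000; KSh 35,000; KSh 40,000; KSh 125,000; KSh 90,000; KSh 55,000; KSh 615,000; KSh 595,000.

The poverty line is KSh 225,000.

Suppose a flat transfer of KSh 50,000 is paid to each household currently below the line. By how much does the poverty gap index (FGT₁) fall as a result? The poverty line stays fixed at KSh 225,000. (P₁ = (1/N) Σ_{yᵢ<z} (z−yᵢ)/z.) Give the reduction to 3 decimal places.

0.161

Before: below the line — KSh 35,000, KSh 40,000, KSh 55,000, KSh 90,000, KSh 125,000, KSh 185,000; poverty gap index (FGT₁) = 0.45556.
After the KSh 50,000 transfer: below the line — KSh 85,000, KSh 90,000, KSh 105,000, KSh 140,000, KSh 175,000; poverty gap index (FGT₁) = 0.29444.
Reduction = 0.45556 − 0.29444 = 0.161.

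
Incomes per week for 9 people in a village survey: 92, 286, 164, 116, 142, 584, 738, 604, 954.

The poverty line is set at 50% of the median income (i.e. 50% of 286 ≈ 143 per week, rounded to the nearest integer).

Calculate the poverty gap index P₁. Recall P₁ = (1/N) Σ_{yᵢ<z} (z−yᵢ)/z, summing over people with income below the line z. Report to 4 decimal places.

0.0614

Below z: 92, 116, 142 (q = 3 of N = 9).
Normalized shortfalls: (143−92)/143 = 0.3566; (143−116)/143 = 0.1888; (143−142)/143 = 0.0070.
Sum of shortfalls = 0.552448; P₁ averages over all N: 0.552448 / 9 = 0.0614.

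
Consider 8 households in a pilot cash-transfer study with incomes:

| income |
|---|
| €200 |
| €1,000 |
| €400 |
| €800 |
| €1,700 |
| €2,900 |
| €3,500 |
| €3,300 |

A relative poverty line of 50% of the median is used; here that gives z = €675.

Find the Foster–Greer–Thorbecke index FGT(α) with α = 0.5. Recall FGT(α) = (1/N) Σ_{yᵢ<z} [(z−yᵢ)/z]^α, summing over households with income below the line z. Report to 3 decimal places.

Below the line: €200, €400 (q = 2 of N = 8).
Relative gaps: (675−200)/675 = 0.7037; (675−400)/675 = 0.4074.
Raised to α = 0.5: 0.83887; 0.63828.
Sum = 1.477155; FGT(0.5) = 1.477155 / 8 = 0.185.

0.185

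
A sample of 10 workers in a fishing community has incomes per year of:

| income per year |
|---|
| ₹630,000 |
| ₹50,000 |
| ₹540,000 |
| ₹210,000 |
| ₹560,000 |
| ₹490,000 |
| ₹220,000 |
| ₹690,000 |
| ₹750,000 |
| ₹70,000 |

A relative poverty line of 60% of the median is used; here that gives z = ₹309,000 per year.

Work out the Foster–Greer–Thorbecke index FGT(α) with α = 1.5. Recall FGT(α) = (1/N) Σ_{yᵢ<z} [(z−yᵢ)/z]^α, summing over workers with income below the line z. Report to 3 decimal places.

Poor units: ₹50,000, ₹70,000, ₹210,000, ₹220,000 (q = 4 of N = 10).
Relative gaps: (309000−50000)/309000 = 0.8382; (309000−70000)/309000 = 0.7735; (309000−210000)/309000 = 0.3204; (309000−220000)/309000 = 0.2880.
Raised to α = 1.5: 0.76738; 0.68024; 0.18135; 0.15458.
Sum = 1.783545; FGT(1.5) = 1.783545 / 10 = 0.178.

0.178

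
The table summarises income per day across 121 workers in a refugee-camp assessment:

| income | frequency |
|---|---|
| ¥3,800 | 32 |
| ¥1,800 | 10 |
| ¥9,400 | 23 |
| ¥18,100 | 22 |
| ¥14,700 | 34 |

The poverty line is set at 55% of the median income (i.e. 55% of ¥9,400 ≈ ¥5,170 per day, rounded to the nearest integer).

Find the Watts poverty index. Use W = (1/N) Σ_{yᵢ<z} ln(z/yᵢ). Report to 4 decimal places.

Incomes under z: 10×¥1,800, 32×¥3,800 (q = 42 of N = 121).
Log gaps: ln(5170/1800) = 1.0551 (×10); ln(5170/3800) = 0.3079 (×32).
W = 20.402752 / 121 = 0.1686.

0.1686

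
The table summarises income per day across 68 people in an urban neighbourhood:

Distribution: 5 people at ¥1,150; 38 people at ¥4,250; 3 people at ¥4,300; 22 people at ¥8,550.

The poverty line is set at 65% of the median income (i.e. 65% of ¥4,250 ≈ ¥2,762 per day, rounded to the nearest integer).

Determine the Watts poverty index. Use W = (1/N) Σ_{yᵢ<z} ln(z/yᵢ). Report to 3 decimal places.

Below z: 5×¥1,150 (q = 5 of N = 68).
Log gaps: ln(2762/1150) = 0.8762 (×5).
W = 4.380966 / 68 = 0.064.

0.064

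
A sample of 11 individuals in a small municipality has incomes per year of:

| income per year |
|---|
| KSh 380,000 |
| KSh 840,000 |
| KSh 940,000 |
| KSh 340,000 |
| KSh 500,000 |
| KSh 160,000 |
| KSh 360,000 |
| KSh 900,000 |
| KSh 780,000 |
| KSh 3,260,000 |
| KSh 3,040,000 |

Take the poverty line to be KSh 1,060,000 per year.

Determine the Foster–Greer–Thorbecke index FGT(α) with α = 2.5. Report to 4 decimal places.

Below z: KSh 160,000, KSh 340,000, KSh 360,000, KSh 380,000, KSh 500,000, KSh 780,000, KSh 840,000, KSh 900,000, KSh 940,000 (q = 9 of N = 11).
Shortfall ratios: (1060000−160000)/1060000 = 0.8491; (1060000−340000)/1060000 = 0.6792; (1060000−360000)/1060000 = 0.6604; (1060000−380000)/1060000 = 0.6415; (1060000−500000)/1060000 = 0.5283; (1060000−780000)/1060000 = 0.2642; (1060000−840000)/1060000 = 0.2075; (1060000−900000)/1060000 = 0.1509; (1060000−940000)/1060000 = 0.1132.
Raised to α = 2.5: 0.66427; 0.38025; 0.35439; 0.32962; 0.20286; 0.03586; 0.01962; 0.00885; 0.00431.
Sum = 2.000032; FGT(2.5) = 2.000032 / 11 = 0.1818.

0.1818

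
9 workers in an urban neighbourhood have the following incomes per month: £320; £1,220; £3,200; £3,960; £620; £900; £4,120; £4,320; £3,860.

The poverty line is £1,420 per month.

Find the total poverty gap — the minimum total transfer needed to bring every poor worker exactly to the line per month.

£2,620

Poor units: £320, £620, £900, £1,220 (q = 4 of N = 9).
Individual gaps: 1420−320 = 1100; 1420−620 = 800; 1420−900 = 520; 1420−1220 = 200.
Aggregate gap = £2,620.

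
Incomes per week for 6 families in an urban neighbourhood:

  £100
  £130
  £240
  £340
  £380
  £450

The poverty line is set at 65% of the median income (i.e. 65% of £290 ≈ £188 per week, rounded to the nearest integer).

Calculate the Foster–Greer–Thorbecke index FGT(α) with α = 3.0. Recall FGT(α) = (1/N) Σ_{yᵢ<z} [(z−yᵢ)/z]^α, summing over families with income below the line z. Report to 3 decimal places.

Poor units: £100, £130 (q = 2 of N = 6).
Shortfall ratios: (188−100)/188 = 0.4681; (188−130)/188 = 0.3085.
Raised to α = 3.0: 0.10256; 0.02936.
Sum = 0.131923; FGT(3.0) = 0.131923 / 6 = 0.022.

0.022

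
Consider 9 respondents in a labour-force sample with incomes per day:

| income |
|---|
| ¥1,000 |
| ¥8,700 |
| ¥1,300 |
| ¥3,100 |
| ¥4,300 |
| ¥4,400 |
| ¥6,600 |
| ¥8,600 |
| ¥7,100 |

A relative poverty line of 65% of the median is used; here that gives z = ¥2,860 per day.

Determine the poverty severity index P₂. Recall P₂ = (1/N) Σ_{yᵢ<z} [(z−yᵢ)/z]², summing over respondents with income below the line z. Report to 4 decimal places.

0.0801

Poor units: ¥1,000, ¥1,300 (q = 2 of N = 9).
Relative gaps: (2860−1000)/2860 = 0.6503; (2860−1300)/2860 = 0.5455.
Squared: 0.4230; 0.2975.
Sum = 0.720475; P₂ = 0.720475 / 9 = 0.0801.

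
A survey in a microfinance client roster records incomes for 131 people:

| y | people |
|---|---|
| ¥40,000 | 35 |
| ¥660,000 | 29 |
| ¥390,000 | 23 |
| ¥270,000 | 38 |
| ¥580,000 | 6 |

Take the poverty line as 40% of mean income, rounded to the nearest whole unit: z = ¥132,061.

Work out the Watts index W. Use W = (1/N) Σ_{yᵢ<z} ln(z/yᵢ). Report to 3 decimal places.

Below the line: 35×¥40,000 (q = 35 of N = 131).
Log gaps: ln(132061/40000) = 1.1944 (×35).
W = 41.803457 / 131 = 0.319.

0.319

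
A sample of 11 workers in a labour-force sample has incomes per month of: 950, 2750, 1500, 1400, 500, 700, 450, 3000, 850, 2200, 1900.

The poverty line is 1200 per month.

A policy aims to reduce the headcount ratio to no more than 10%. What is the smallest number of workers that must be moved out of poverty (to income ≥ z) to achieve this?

5 of the 11 workers are poor, so H = 5/11 = 0.455.
A headcount ratio of at most 10% allows at most ⌊0.10 × 11⌋ = 1 poor workers.
So at least 5 − 1 = 4 must be lifted.

4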